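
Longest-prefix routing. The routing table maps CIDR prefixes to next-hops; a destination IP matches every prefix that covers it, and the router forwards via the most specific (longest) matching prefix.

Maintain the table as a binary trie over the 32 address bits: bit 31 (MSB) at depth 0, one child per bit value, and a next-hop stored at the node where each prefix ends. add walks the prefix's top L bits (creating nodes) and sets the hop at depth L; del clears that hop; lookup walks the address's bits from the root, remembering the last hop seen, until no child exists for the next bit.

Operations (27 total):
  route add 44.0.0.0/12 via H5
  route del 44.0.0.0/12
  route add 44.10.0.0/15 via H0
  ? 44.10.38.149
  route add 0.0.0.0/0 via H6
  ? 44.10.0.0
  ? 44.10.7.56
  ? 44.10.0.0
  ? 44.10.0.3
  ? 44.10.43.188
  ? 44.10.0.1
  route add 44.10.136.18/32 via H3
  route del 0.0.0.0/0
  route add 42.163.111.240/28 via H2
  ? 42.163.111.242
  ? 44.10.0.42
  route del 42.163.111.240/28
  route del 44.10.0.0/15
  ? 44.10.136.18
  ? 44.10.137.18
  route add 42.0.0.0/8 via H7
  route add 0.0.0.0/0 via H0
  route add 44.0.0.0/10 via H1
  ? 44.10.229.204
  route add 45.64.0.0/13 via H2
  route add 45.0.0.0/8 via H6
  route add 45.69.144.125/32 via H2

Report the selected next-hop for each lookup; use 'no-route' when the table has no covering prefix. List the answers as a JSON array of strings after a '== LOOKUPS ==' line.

Apply in order:
  + 44.0.0.0/12 (H5) depth=12
  del 44.0.0.0/12 (clear depth 12)
  + 44.10.0.0/15 (H0) depth=15
  ? 44.10.38.149  path d0:-→d1:-→d2:-→d3:-→d4:-→d5:-→d6:-→d7:-→d8:-→d9:-→d10:-→d11:-→d12:-→d13:-→d14:-→d15:H0  best=H0
  + 0.0.0.0/0 (H6) depth=0
  ? 44.10.0.0  path d0:H6→d1:-→d2:-→d3:-→d4:-→d5:-→d6:-→d7:-→d8:-→d9:-→d10:-→d11:-→d12:-→d13:-→d14:-→d15:H0  best=H0
  ? 44.10.7.56  path d0:H6→d1:-→d2:-→d3:-→d4:-→d5:-→d6:-→d7:-→d8:-→d9:-→d10:-→d11:-→d12:-→d13:-→d14:-→d15:H0  best=H0
  ? 44.10.0.0  path d0:H6→d1:-→d2:-→d3:-→d4:-→d5:-→d6:-→d7:-→d8:-→d9:-→d10:-→d11:-→d12:-→d13:-→d14:-→d15:H0  best=H0
  ? 44.10.0.3  path d0:H6→d1:-→d2:-→d3:-→d4:-→d5:-→d6:-→d7:-→d8:-→d9:-→d10:-→d11:-→d12:-→d13:-→d14:-→d15:H0  best=H0
  ? 44.10.43.188  path d0:H6→d1:-→d2:-→d3:-→d4:-→d5:-→d6:-→d7:-→d8:-→d9:-→d10:-→d11:-→d12:-→d13:-→d14:-→d15:H0  best=H0
  ? 44.10.0.1  path d0:H6→d1:-→d2:-→d3:-→d4:-→d5:-→d6:-→d7:-→d8:-→d9:-→d10:-→d11:-→d12:-→d13:-→d14:-→d15:H0  best=H0
  + 44.10.136.18/32 (H3) depth=32
  del 0.0.0.0/0 (clear depth 0)
  + 42.163.111.240/28 (H2) depth=28
  ? 42.163.111.242  path d0:-→d1:-→d2:-→d3:-→d4:-→d5:-→d6:-→d7:-→d8:-→d9:-→d10:-→d11:-→d12:-→d13:-→d14:-→d15:-→d16:-→d17:-→d18:-→d19:-→d20:-→d21:-→d22:-→d23:-→d24:-→d25:-→d26:-→d27:-→d28:H2  best=H2
  ? 44.10.0.42  path d0:-→d1:-→d2:-→d3:-→d4:-→d5:-→d6:-→d7:-→d8:-→d9:-→d10:-→d11:-→d12:-→d13:-→d14:-→d15:H0→d16:-  best=H0
  del 42.163.111.240/28 (clear depth 28)
  del 44.10.0.0/15 (clear depth 15)
  ? 44.10.136.18  path d0:-→d1:-→d2:-→d3:-→d4:-→d5:-→d6:-→d7:-→d8:-→d9:-→d10:-→d11:-→d12:-→d13:-→d14:-→d15:-→d16:-→d17:-→d18:-→d19:-→d20:-→d21:-→d22:-→d23:-→d24:-→d25:-→d26:-→d27:-→d28:-→d29:-→d30:-→d31:-→d32:H3  best=H3
  ? 44.10.137.18  path d0:-→d1:-→d2:-→d3:-→d4:-→d5:-→d6:-→d7:-→d8:-→d9:-→d10:-→d11:-→d12:-→d13:-→d14:-→d15:-→d16:-→d17:-→d18:-→d19:-→d20:-→d21:-→d22:-→d23:-  best=no-route
  + 42.0.0.0/8 (H7) depth=8
  + 0.0.0.0/0 (H0) depth=0
  + 44.0.0.0/10 (H1) depth=10
  ? 44.10.229.204  path d0:H0→d1:-→d2:-→d3:-→d4:-→d5:-→d6:-→d7:-→d8:-→d9:-→d10:H1→d11:-→d12:-→d13:-→d14:-→d15:-→d16:-→d17:-  best=H1
  + 45.64.0.0/13 (H2) depth=13
  + 45.0.0.0/8 (H6) depth=8
  + 45.69.144.125/32 (H2) depth=32

== LOOKUPS ==
["H0","H0","H0","H0","H0","H0","H0","H2","H0","H3","no-route","H1"]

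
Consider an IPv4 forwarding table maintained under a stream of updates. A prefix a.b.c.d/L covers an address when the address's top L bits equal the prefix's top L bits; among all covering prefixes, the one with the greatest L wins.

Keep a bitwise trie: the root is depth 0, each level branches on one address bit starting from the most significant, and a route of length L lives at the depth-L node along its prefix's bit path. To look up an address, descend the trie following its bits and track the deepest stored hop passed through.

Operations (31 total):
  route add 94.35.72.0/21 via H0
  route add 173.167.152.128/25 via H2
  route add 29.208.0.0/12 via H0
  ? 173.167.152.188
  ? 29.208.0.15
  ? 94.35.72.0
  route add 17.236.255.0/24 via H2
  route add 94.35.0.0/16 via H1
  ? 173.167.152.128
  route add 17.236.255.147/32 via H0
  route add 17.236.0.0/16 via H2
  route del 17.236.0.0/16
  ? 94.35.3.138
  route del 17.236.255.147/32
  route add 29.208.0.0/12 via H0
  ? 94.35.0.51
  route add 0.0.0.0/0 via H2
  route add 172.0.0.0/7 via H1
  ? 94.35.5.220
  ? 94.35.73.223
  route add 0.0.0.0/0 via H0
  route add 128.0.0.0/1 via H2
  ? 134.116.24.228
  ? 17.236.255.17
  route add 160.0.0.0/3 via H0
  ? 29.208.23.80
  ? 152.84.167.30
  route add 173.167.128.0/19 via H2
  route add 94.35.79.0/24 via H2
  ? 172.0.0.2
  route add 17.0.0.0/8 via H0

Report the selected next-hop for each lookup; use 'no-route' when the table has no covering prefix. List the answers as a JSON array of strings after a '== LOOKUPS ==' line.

Trace:
  add 94.35.72.0/21 -> H0 at depth 21
  add 173.167.152.128/25 -> H2 at depth 25
  add 29.208.0.0/12 -> H0 at depth 12
  lookup 173.167.152.188: bits 1010110110100111100110001 walk d0:-→d1:-→d2:-→d3:-→d4:-→d5:-→d6:-→d7:-→d8:-→d9:-→d10:-→d11:-→d12:-→d13:-→d14:-→d15:-→d16:-→d17:-→d18:-→d19:-→d20:-→d21:-→d22:-→d23:-→d24:-→d25:H2 -> H2
  lookup 29.208.0.15: bits 000111011101 walk d0:-→d1:-→d2:-→d3:-→d4:-→d5:-→d6:-→d7:-→d8:-→d9:-→d10:-→d11:-→d12:H0 -> H0
  lookup 94.35.72.0: bits 010111100010001101001 walk d0:-→d1:-→d2:-→d3:-→d4:-→d5:-→d6:-→d7:-→d8:-→d9:-→d10:-→d11:-→d12:-→d13:-→d14:-→d15:-→d16:-→d17:-→d18:-→d19:-→d20:-→d21:H0 -> H0
  add 17.236.255.0/24 -> H2 at depth 24
  add 94.35.0.0/16 -> H1 at depth 16
  lookup 173.167.152.128: bits 1010110110100111100110001 walk d0:-→d1:-→d2:-→d3:-→d4:-→d5:-→d6:-→d7:-→d8:-→d9:-→d10:-→d11:-→d12:-→d13:-→d14:-→d15:-→d16:-→d17:-→d18:-→d19:-→d20:-→d21:-→d22:-→d23:-→d24:-→d25:H2 -> H2
  add 17.236.255.147/32 -> H0 at depth 32
  add 17.236.0.0/16 -> H2 at depth 16
  - 17.236.0.0/16 clear@16
  lookup 94.35.3.138: bits 01011110001000110 walk d0:-→d1:-→d2:-→d3:-→d4:-→d5:-→d6:-→d7:-→d8:-→d9:-→d10:-→d11:-→d12:-→d13:-→d14:-→d15:-→d16:H1→d17:- -> H1
  - 17.236.255.147/32 clear@32
  add 29.208.0.0/12 -> H0 at depth 12
  lookup 94.35.0.51: bits 01011110001000110 walk d0:-→d1:-→d2:-→d3:-→d4:-→d5:-→d6:-→d7:-→d8:-→d9:-→d10:-→d11:-→d12:-→d13:-→d14:-→d15:-→d16:H1→d17:- -> H1
  add 0.0.0.0/0 -> H2 at depth 0
  add 172.0.0.0/7 -> H1 at depth 7
  lookup 94.35.5.220: bits 01011110001000110 walk d0:H2→d1:-→d2:-→d3:-→d4:-→d5:-→d6:-→d7:-→d8:-→d9:-→d10:-→d11:-→d12:-→d13:-→d14:-→d15:-→d16:H1→d17:- -> H1
  lookup 94.35.73.223: bits 010111100010001101001 walk d0:H2→d1:-→d2:-→d3:-→d4:-→d5:-→d6:-→d7:-→d8:-→d9:-→d10:-→d11:-→d12:-→d13:-→d14:-→d15:-→d16:H1→d17:-→d18:-→d19:-→d20:-→d21:H0 -> H0
  add 0.0.0.0/0 -> H0 at depth 0
  add 128.0.0.0/1 -> H2 at depth 1
  lookup 134.116.24.228: bits 10 walk d0:H0→d1:H2→d2:- -> H2
  lookup 17.236.255.17: bits 000100011110110011111111 walk d0:H0→d1:-→d2:-→d3:-→d4:-→d5:-→d6:-→d7:-→d8:-→d9:-→d10:-→d11:-→d12:-→d13:-→d14:-→d15:-→d16:-→d17:-→d18:-→d19:-→d20:-→d21:-→d22:-→d23:-→d24:H2 -> H2
  add 160.0.0.0/3 -> H0 at depth 3
  lookup 29.208.23.80: bits 000111011101 walk d0:H0→d1:-→d2:-→d3:-→d4:-→d5:-→d6:-→d7:-→d8:-→d9:-→d10:-→d11:-→d12:H0 -> H0
  lookup 152.84.167.30: bits 10 walk d0:H0→d1:H2→d2:- -> H2
  add 173.167.128.0/19 -> H2 at depth 19
  add 94.35.79.0/24 -> H2 at depth 24
  lookup 172.0.0.2: bits 1010110 walk d0:H0→d1:H2→d2:-→d3:H0→d4:-→d5:-→d6:-→d7:H1 -> H1
  add 17.0.0.0/8 -> H0 at depth 8

== LOOKUPS ==
["H2","H0","H0","H2","H1","H1","H1","H0","H2","H2","H0","H2","H1"]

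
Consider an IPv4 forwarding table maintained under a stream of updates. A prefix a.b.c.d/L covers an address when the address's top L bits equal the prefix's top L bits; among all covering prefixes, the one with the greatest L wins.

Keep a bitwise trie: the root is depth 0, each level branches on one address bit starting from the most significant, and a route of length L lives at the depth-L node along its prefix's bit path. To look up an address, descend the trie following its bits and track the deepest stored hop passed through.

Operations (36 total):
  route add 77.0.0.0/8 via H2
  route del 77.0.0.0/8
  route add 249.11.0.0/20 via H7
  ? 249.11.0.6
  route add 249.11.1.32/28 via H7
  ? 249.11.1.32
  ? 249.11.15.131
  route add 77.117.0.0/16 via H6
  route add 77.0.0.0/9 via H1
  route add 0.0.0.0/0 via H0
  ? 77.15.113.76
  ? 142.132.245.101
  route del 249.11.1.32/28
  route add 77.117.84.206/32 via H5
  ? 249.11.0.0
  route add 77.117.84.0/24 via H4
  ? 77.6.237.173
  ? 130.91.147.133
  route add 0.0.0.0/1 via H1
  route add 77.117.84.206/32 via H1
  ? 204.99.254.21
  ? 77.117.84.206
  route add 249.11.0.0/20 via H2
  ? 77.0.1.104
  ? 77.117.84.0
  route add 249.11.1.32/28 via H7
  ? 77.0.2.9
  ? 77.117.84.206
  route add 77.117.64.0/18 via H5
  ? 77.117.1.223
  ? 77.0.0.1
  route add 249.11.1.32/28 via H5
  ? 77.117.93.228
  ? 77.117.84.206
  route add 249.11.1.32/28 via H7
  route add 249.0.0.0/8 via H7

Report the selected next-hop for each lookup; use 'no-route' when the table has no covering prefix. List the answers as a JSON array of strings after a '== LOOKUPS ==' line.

Process each operation:
  + 77.0.0.0/8 (H2) depth=8
  - 77.0.0.0/8 clear@8
  + 249.11.0.0/20 (H7) depth=20
  lookup 249.11.0.6: bits 11111001000010110000 walk d0:-→d1:-→d2:-→d3:-→d4:-→d5:-→d6:-→d7:-→d8:-→d9:-→d10:-→d11:-→d12:-→d13:-→d14:-→d15:-→d16:-→d17:-→d18:-→d19:-→d20:H7 -> H7
  + 249.11.1.32/28 (H7) depth=28
  lookup 249.11.1.32: bits 1111100100001011000000010010 walk d0:-→d1:-→d2:-→d3:-→d4:-→d5:-→d6:-→d7:-→d8:-→d9:-→d10:-→d11:-→d12:-→d13:-→d14:-→d15:-→d16:-→d17:-→d18:-→d19:-→d20:H7→d21:-→d22:-→d23:-→d24:-→d25:-→d26:-→d27:-→d28:H7 -> H7
  lookup 249.11.15.131: bits 11111001000010110000 walk d0:-→d1:-→d2:-→d3:-→d4:-→d5:-→d6:-→d7:-→d8:-→d9:-→d10:-→d11:-→d12:-→d13:-→d14:-→d15:-→d16:-→d17:-→d18:-→d19:-→d20:H7 -> H7
  + 77.117.0.0/16 (H6) depth=16
  + 77.0.0.0/9 (H1) depth=9
  + 0.0.0.0/0 (H0) depth=0
  lookup 77.15.113.76: bits 010011010 walk d0:H0→d1:-→d2:-→d3:-→d4:-→d5:-→d6:-→d7:-→d8:-→d9:H1 -> H1
  lookup 142.132.245.101: bits 1 walk d0:H0→d1:- -> H0
  - 249.11.1.32/28 clear@28
  + 77.117.84.206/32 (H5) depth=32
  lookup 249.11.0.0: bits 11111001000010110000000 walk d0:H0→d1:-→d2:-→d3:-→d4:-→d5:-→d6:-→d7:-→d8:-→d9:-→d10:-→d11:-→d12:-→d13:-→d14:-→d15:-→d16:-→d17:-→d18:-→d19:-→d20:H7→d21:-→d22:-→d23:- -> H7
  + 77.117.84.0/24 (H4) depth=24
  lookup 77.6.237.173: bits 010011010 walk d0:H0→d1:-→d2:-→d3:-→d4:-→d5:-→d6:-→d7:-→d8:-→d9:H1 -> H1
  lookup 130.91.147.133: bits 1 walk d0:H0→d1:- -> H0
  + 0.0.0.0/1 (H1) depth=1
  + 77.117.84.206/32 (H1) depth=32
  lookup 204.99.254.21: bits 11 walk d0:H0→d1:-→d2:- -> H0
  lookup 77.117.84.206: bits 01001101011101010101010011001110 walk d0:H0→d1:H1→d2:-→d3:-→d4:-→d5:-→d6:-→d7:-→d8:-→d9:H1→d10:-→d11:-→d12:-→d13:-→d14:-→d15:-→d16:H6→d17:-→d18:-→d19:-→d20:-→d21:-→d22:-→d23:-→d24:H4→d25:-→d26:-→d27:-→d28:-→d29:-→d30:-→d31:-→d32:H1 -> H1
  + 249.11.0.0/20 (H2) depth=20
  lookup 77.0.1.104: bits 010011010 walk d0:H0→d1:H1→d2:-→d3:-→d4:-→d5:-→d6:-→d7:-→d8:-→d9:H1 -> H1
  lookup 77.117.84.0: bits 010011010111010101010100 walk d0:H0→d1:H1→d2:-→d3:-→d4:-→d5:-→d6:-→d7:-→d8:-→d9:H1→d10:-→d11:-→d12:-→d13:-→d14:-→d15:-→d16:H6→d17:-→d18:-→d19:-→d20:-→d21:-→d22:-→d23:-→d24:H4 -> H4
  + 249.11.1.32/28 (H7) depth=28
  lookup 77.0.2.9: bits 010011010 walk d0:H0→d1:H1→d2:-→d3:-→d4:-→d5:-→d6:-→d7:-→d8:-→d9:H1 -> H1
  lookup 77.117.84.206: bits 01001101011101010101010011001110 walk d0:H0→d1:H1→d2:-→d3:-→d4:-→d5:-→d6:-→d7:-→d8:-→d9:H1→d10:-→d11:-→d12:-→d13:-→d14:-→d15:-→d16:H6→d17:-→d18:-→d19:-→d20:-→d21:-→d22:-→d23:-→d24:H4→d25:-→d26:-→d27:-→d28:-→d29:-→d30:-→d31:-→d32:H1 -> H1
  + 77.117.64.0/18 (H5) depth=18
  lookup 77.117.1.223: bits 01001101011101010 walk d0:H0→d1:H1→d2:-→d3:-→d4:-→d5:-→d6:-→d7:-→d8:-→d9:H1→d10:-→d11:-→d12:-→d13:-→d14:-→d15:-→d16:H6→d17:- -> H6
  lookup 77.0.0.1: bits 010011010 walk d0:H0→d1:H1→d2:-→d3:-→d4:-→d5:-→d6:-→d7:-→d8:-→d9:H1 -> H1
  + 249.11.1.32/28 (H5) depth=28
  lookup 77.117.93.228: bits 01001101011101010101 walk d0:H0→d1:H1→d2:-→d3:-→d4:-→d5:-→d6:-→d7:-→d8:-→d9:H1→d10:-→d11:-→d12:-→d13:-→d14:-→d15:-→d16:H6→d17:-→d18:H5→d19:-→d20:- -> H5
  lookup 77.117.84.206: bits 01001101011101010101010011001110 walk d0:H0→d1:H1→d2:-→d3:-→d4:-→d5:-→d6:-→d7:-→d8:-→d9:H1→d10:-→d11:-→d12:-→d13:-→d14:-→d15:-→d16:H6→d17:-→d18:H5→d19:-→d20:-→d21:-→d22:-→d23:-→d24:H4→d25:-→d26:-→d27:-→d28:-→d29:-→d30:-→d31:-→d32:H1 -> H1
  + 249.11.1.32/28 (H7) depth=28
  + 249.0.0.0/8 (H7) depth=8

== LOOKUPS ==
["H7","H7","H7","H1","H0","H7","H1","H0","H0","H1","H1","H4","H1","H1","H6","H1","H5","H1"]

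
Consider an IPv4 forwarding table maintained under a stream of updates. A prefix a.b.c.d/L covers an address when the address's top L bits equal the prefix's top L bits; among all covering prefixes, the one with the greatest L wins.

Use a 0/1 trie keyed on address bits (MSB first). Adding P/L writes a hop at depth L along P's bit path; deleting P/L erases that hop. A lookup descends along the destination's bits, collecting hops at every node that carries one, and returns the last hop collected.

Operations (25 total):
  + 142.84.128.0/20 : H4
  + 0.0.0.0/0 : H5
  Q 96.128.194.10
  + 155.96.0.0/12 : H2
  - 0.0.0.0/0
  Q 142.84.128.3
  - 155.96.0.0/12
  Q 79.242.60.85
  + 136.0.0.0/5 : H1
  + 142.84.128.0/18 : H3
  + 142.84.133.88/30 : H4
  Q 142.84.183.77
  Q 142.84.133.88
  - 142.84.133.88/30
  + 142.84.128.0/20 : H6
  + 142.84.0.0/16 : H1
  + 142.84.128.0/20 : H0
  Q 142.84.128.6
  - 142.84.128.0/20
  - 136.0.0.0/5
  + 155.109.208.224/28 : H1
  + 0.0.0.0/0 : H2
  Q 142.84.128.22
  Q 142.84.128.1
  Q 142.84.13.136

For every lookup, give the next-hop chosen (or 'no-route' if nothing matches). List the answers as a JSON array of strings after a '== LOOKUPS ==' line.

Trace:
  add 142.84.128.0/20 -> H4 at depth 20
  add 0.0.0.0/0 -> H5 at depth 0
  ? 96.128.194.10  path d0:H5  best=H5
  add 155.96.0.0/12 -> H2 at depth 12
  - 0.0.0.0/0 clear@0
  ? 142.84.128.3  path d0:-→d1:-→d2:-→d3:-→d4:-→d5:-→d6:-→d7:-→d8:-→d9:-→d10:-→d11:-→d12:-→d13:-→d14:-→d15:-→d16:-→d17:-→d18:-→d19:-→d20:H4  best=H4
  - 155.96.0.0/12 clear@12
  ? 79.242.60.85  path d0:-  best=no-route
  add 136.0.0.0/5 -> H1 at depth 5
  add 142.84.128.0/18 -> H3 at depth 18
  add 142.84.133.88/30 -> H4 at depth 30
  ? 142.84.183.77  path d0:-→d1:-→d2:-→d3:-→d4:-→d5:H1→d6:-→d7:-→d8:-→d9:-→d10:-→d11:-→d12:-→d13:-→d14:-→d15:-→d16:-→d17:-→d18:H3  best=H3
  ? 142.84.133.88  path d0:-→d1:-→d2:-→d3:-→d4:-→d5:H1→d6:-→d7:-→d8:-→d9:-→d10:-→d11:-→d12:-→d13:-→d14:-→d15:-→d16:-→d17:-→d18:H3→d19:-→d20:H4→d21:-→d22:-→d23:-→d24:-→d25:-→d26:-→d27:-→d28:-→d29:-→d30:H4  best=H4
  - 142.84.133.88/30 clear@30
  add 142.84.128.0/20 -> H6 at depth 20
  add 142.84.0.0/16 -> H1 at depth 16
  add 142.84.128.0/20 -> H0 at depth 20
  ? 142.84.128.6  path d0:-→d1:-→d2:-→d3:-→d4:-→d5:H1→d6:-→d7:-→d8:-→d9:-→d10:-→d11:-→d12:-→d13:-→d14:-→d15:-→d16:H1→d17:-→d18:H3→d19:-→d20:H0→d21:-  best=H0
  - 142.84.128.0/20 clear@20
  - 136.0.0.0/5 clear@5
  add 155.109.208.224/28 -> H1 at depth 28
  add 0.0.0.0/0 -> H2 at depth 0
  ? 142.84.128.22  path d0:H2→d1:-→d2:-→d3:-→d4:-→d5:-→d6:-→d7:-→d8:-→d9:-→d10:-→d11:-→d12:-→d13:-→d14:-→d15:-→d16:H1→d17:-→d18:H3→d19:-→d20:-→d21:-  best=H3
  ? 142.84.128.1  path d0:H2→d1:-→d2:-→d3:-→d4:-→d5:-→d6:-→d7:-→d8:-→d9:-→d10:-→d11:-→d12:-→d13:-→d14:-→d15:-→d16:H1→d17:-→d18:H3→d19:-→d20:-→d21:-  best=H3
  ? 142.84.13.136  path d0:H2→d1:-→d2:-→d3:-→d4:-→d5:-→d6:-→d7:-→d8:-→d9:-→d10:-→d11:-→d12:-→d13:-→d14:-→d15:-→d16:H1  best=H1

== LOOKUPS ==
["H5","H4","no-route","H3","H4","H0","H3","H3","H1"]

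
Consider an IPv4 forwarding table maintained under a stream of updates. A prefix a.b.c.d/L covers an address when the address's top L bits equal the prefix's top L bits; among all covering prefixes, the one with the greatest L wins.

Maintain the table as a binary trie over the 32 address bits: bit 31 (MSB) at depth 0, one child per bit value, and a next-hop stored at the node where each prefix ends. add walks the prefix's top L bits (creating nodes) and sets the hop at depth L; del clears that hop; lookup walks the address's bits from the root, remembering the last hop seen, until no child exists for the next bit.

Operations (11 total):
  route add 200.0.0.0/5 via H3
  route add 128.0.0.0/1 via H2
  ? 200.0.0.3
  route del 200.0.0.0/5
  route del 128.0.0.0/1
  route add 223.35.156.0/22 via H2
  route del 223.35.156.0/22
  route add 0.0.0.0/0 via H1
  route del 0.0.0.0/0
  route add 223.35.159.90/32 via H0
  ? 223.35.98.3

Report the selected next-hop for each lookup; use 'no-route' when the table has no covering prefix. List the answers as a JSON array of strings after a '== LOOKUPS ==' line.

Apply in order:
  add 200.0.0.0/5 -> H3 at depth 5
  add 128.0.0.0/1 -> H2 at depth 1
  lookup 200.0.0.3: bits 11001 walk d0:-→d1:H2→d2:-→d3:-→d4:-→d5:H3 -> H3
  - 200.0.0.0/5 clear@5
  - 128.0.0.0/1 clear@1
  add 223.35.156.0/22 -> H2 at depth 22
  - 223.35.156.0/22 clear@22
  add 0.0.0.0/0 -> H1 at depth 0
  - 0.0.0.0/0 clear@0
  add 223.35.159.90/32 -> H0 at depth 32
  lookup 223.35.98.3: bits 1101111100100011 walk d0:-→d1:-→d2:-→d3:-→d4:-→d5:-→d6:-→d7:-→d8:-→d9:-→d10:-→d11:-→d12:-→d13:-→d14:-→d15:-→d16:- -> no-route

== LOOKUPS ==
["H3","no-route"]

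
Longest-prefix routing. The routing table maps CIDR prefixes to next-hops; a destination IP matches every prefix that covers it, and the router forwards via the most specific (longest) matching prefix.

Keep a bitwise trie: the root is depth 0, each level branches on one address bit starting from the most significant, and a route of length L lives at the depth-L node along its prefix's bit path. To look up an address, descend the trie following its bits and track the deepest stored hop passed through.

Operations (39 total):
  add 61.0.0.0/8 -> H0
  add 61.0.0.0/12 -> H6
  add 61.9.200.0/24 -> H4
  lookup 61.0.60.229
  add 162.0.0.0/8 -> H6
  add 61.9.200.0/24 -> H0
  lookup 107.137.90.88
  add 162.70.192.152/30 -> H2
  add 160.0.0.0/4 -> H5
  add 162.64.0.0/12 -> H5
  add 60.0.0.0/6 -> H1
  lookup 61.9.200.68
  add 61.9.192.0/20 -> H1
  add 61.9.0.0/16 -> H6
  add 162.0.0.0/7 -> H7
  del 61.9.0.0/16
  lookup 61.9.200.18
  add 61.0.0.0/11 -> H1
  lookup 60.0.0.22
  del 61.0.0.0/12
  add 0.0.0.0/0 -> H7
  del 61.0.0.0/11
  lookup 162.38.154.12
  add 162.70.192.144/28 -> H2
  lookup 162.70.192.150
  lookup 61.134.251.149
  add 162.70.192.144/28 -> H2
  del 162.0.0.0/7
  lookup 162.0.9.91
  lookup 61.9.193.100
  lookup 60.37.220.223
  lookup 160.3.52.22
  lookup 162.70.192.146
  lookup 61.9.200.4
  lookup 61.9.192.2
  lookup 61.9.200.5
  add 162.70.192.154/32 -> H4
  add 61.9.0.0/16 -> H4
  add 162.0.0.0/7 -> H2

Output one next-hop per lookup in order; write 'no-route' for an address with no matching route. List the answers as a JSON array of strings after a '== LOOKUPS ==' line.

Apply in order:
  + 61.0.0.0/8 (H0) depth=8
  + 61.0.0.0/12 (H6) depth=12
  + 61.9.200.0/24 (H4) depth=24
  Q 61.0.60.229: descend 001111010000 ; hops seen [H0,H6] ; pick H6
  + 162.0.0.0/8 (H6) depth=8
  + 61.9.200.0/24 (H0) depth=24
  Q 107.137.90.88: descend 0 ; hops seen [∅] ; pick no-route
  + 162.70.192.152/30 (H2) depth=30
  + 160.0.0.0/4 (H5) depth=4
  + 162.64.0.0/12 (H5) depth=12
  + 60.0.0.0/6 (H1) depth=6
  Q 61.9.200.68: descend 001111010000100111001000 ; hops seen [H1,H0,H6,H0] ; pick H0
  + 61.9.192.0/20 (H1) depth=20
  + 61.9.0.0/16 (H6) depth=16
  + 162.0.0.0/7 (H7) depth=7
  del 61.9.0.0/16 (clear depth 16)
  Q 61.9.200.18: descend 001111010000100111001000 ; hops seen [H1,H0,H6,H1,H0] ; pick H0
  + 61.0.0.0/11 (H1) depth=11
  Q 60.0.0.22: descend 0011110 ; hops seen [H1] ; pick H1
  del 61.0.0.0/12 (clear depth 12)
  + 0.0.0.0/0 (H7) depth=0
  del 61.0.0.0/11 (clear depth 11)
  Q 162.38.154.12: descend 101000100 ; hops seen [H7,H5,H7,H6] ; pick H6
  + 162.70.192.144/28 (H2) depth=28
  Q 162.70.192.150: descend 1010001001000110110000001001 ; hops seen [H7,H5,H7,H6,H5,H2] ; pick H2
  Q 61.134.251.149: descend 00111101 ; hops seen [H7,H1,H0] ; pick H0
  + 162.70.192.144/28 (H2) depth=28
  del 162.0.0.0/7 (clear depth 7)
  Q 162.0.9.91: descend 101000100 ; hops seen [H7,H5,H6] ; pick H6
  Q 61.9.193.100: descend 00111101000010011100 ; hops seen [H7,H1,H0,H1] ; pick H1
  Q 60.37.220.223: descend 0011110 ; hops seen [H7,H1] ; pick H1
  Q 160.3.52.22: descend 101000 ; hops seen [H7,H5] ; pick H5
  Q 162.70.192.146: descend 1010001001000110110000001001 ; hops seen [H7,H5,H6,H5,H2] ; pick H2
  Q 61.9.200.4: descend 001111010000100111001000 ; hops seen [H7,H1,H0,H1,H0] ; pick H0
  Q 61.9.192.2: descend 00111101000010011100 ; hops seen [H7,H1,H0,H1] ; pick H1
  Q 61.9.200.5: descend 001111010000100111001000 ; hops seen [H7,H1,H0,H1,H0] ; pick H0
  + 162.70.192.154/32 (H4) depth=32
  + 61.9.0.0/16 (H4) depth=16
  + 162.0.0.0/7 (H2) depth=7

== LOOKUPS ==
["H6","no-route","H0","H0","H1","H6","H2","H0","H6","H1","H1","H5","H2","H0","H1","H0"]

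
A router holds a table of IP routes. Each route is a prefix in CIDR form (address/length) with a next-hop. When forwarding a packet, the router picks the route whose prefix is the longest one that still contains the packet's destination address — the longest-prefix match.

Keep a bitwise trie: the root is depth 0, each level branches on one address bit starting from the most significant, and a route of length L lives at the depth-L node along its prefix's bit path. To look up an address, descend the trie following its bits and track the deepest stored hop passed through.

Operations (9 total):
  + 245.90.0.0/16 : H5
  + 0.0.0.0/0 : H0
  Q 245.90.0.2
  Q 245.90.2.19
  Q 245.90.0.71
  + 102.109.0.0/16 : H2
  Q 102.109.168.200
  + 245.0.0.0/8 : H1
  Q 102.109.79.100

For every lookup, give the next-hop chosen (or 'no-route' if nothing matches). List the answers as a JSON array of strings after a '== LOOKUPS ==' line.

Trace:
  + 245.90.0.0/16 (H5) depth=16
  + 0.0.0.0/0 (H0) depth=0
  ? 245.90.0.2  path d0:H0→d1:-→d2:-→d3:-→d4:-→d5:-→d6:-→d7:-→d8:-→d9:-→d10:-→d11:-→d12:-→d13:-→d14:-→d15:-→d16:H5  best=H5
  ? 245.90.2.19  path d0:H0→d1:-→d2:-→d3:-→d4:-→d5:-→d6:-→d7:-→d8:-→d9:-→d10:-→d11:-→d12:-→d13:-→d14:-→d15:-→d16:H5  best=H5
  ? 245.90.0.71  path d0:H0→d1:-→d2:-→d3:-→d4:-→d5:-→d6:-→d7:-→d8:-→d9:-→d10:-→d11:-→d12:-→d13:-→d14:-→d15:-→d16:H5  best=H5
  + 102.109.0.0/16 (H2) depth=16
  ? 102.109.168.200  path d0:H0→d1:-→d2:-→d3:-→d4:-→d5:-→d6:-→d7:-→d8:-→d9:-→d10:-→d11:-→d12:-→d13:-→d14:-→d15:-→d16:H2  best=H2
  + 245.0.0.0/8 (H1) depth=8
  ? 102.109.79.100  path d0:H0→d1:-→d2:-→d3:-→d4:-→d5:-→d6:-→d7:-→d8:-→d9:-→d10:-→d11:-→d12:-→d13:-→d14:-→d15:-→d16:H2  best=H2

== LOOKUPS ==
["H5","H5","H5","H2","H2"]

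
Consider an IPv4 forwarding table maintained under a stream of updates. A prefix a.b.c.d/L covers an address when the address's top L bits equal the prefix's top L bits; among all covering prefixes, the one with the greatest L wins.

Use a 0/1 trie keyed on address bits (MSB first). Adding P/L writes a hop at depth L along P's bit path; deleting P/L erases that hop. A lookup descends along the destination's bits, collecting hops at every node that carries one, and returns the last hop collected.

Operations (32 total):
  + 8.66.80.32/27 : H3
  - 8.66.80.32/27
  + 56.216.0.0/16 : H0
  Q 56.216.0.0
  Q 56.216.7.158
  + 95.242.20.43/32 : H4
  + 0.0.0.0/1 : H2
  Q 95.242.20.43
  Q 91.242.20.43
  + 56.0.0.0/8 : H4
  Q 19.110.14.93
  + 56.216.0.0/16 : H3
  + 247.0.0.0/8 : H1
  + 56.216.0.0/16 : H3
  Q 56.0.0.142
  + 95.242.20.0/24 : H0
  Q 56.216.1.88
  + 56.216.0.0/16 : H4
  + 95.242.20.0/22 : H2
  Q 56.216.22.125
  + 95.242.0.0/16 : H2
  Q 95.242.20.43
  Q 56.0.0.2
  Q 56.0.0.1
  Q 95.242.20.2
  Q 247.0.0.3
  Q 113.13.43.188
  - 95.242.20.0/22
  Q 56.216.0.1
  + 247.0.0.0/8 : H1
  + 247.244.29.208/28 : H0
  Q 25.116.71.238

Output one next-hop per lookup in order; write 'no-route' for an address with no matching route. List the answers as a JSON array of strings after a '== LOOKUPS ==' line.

Apply in order:
  add 8.66.80.32/27 -> H3 at depth 27
  - 8.66.80.32/27 clear@27
  add 56.216.0.0/16 -> H0 at depth 16
  lookup 56.216.0.0: bits 0011100011011000 walk d0:-→d1:-→d2:-→d3:-→d4:-→d5:-→d6:-→d7:-→d8:-→d9:-→d10:-→d11:-→d12:-→d13:-→d14:-→d15:-→d16:H0 -> H0
  lookup 56.216.7.158: bits 0011100011011000 walk d0:-→d1:-→d2:-→d3:-→d4:-→d5:-→d6:-→d7:-→d8:-→d9:-→d10:-→d11:-→d12:-→d13:-→d14:-→d15:-→d16:H0 -> H0
  add 95.242.20.43/32 -> H4 at depth 32
  add 0.0.0.0/1 -> H2 at depth 1
  lookup 95.242.20.43: bits 01011111111100100001010000101011 walk d0:-→d1:H2→d2:-→d3:-→d4:-→d5:-→d6:-→d7:-→d8:-→d9:-→d10:-→d11:-→d12:-→d13:-→d14:-→d15:-→d16:-→d17:-→d18:-→d19:-→d20:-→d21:-→d22:-→d23:-→d24:-→d25:-→d26:-→d27:-→d28:-→d29:-→d30:-→d31:-→d32:H4 -> H4
  lookup 91.242.20.43: bits 01011 walk d0:-→d1:H2→d2:-→d3:-→d4:-→d5:- -> H2
  add 56.0.0.0/8 -> H4 at depth 8
  lookup 19.110.14.93: bits 000 walk d0:-→d1:H2→d2:-→d3:- -> H2
  add 56.216.0.0/16 -> H3 at depth 16
  add 247.0.0.0/8 -> H1 at depth 8
  add 56.216.0.0/16 -> H3 at depth 16
  lookup 56.0.0.142: bits 00111000 walk d0:-→d1:H2→d2:-→d3:-→d4:-→d5:-→d6:-→d7:-→d8:H4 -> H4
  add 95.242.20.0/24 -> H0 at depth 24
  lookup 56.216.1.88: bits 0011100011011000 walk d0:-→d1:H2→d2:-→d3:-→d4:-→d5:-→d6:-→d7:-→d8:H4→d9:-→d10:-→d11:-→d12:-→d13:-→d14:-→d15:-→d16:H3 -> H3
  add 56.216.0.0/16 -> H4 at depth 16
  add 95.242.20.0/22 -> H2 at depth 22
  lookup 56.216.22.125: bits 0011100011011000 walk d0:-→d1:H2→d2:-→d3:-→d4:-→d5:-→d6:-→d7:-→d8:H4→d9:-→d10:-→d11:-→d12:-→d13:-→d14:-→d15:-→d16:H4 -> H4
  add 95.242.0.0/16 -> H2 at depth 16
  lookup 95.242.20.43: bits 01011111111100100001010000101011 walk d0:-→d1:H2→d2:-→d3:-→d4:-→d5:-→d6:-→d7:-→d8:-→d9:-→d10:-→d11:-→d12:-→d13:-→d14:-→d15:-→d16:H2→d17:-→d18:-→d19:-→d20:-→d21:-→d22:H2→d23:-→d24:H0→d25:-→d26:-→d27:-→d28:-→d29:-→d30:-→d31:-→d32:H4 -> H4
  lookup 56.0.0.2: bits 00111000 walk d0:-→d1:H2→d2:-→d3:-→d4:-→d5:-→d6:-→d7:-→d8:H4 -> H4
  lookup 56.0.0.1: bits 00111000 walk d0:-→d1:H2→d2:-→d3:-→d4:-→d5:-→d6:-→d7:-→d8:H4 -> H4
  lookup 95.242.20.2: bits 01011111111100100001010000 walk d0:-→d1:H2→d2:-→d3:-→d4:-→d5:-→d6:-→d7:-→d8:-→d9:-→d10:-→d11:-→d12:-→d13:-→d14:-→d15:-→d16:H2→d17:-→d18:-→d19:-→d20:-→d21:-→d22:H2→d23:-→d24:H0→d25:-→d26:- -> H0
  lookup 247.0.0.3: bits 11110111 walk d0:-→d1:-→d2:-→d3:-→d4:-→d5:-→d6:-→d7:-→d8:H1 -> H1
  lookup 113.13.43.188: bits 01 walk d0:-→d1:H2→d2:- -> H2
  - 95.242.20.0/22 clear@22
  lookup 56.216.0.1: bits 0011100011011000 walk d0:-→d1:H2→d2:-→d3:-→d4:-→d5:-→d6:-→d7:-→d8:H4→d9:-→d10:-→d11:-→d12:-→d13:-→d14:-→d15:-→d16:H4 -> H4
  add 247.0.0.0/8 -> H1 at depth 8
  add 247.244.29.208/28 -> H0 at depth 28
  lookup 25.116.71.238: bits 000 walk d0:-→d1:H2→d2:-→d3:- -> H2

== LOOKUPS ==
["H0","H0","H4","H2","H2","H4","H3","H4","H4","H4","H4","H0","H1","H2","H4","H2"]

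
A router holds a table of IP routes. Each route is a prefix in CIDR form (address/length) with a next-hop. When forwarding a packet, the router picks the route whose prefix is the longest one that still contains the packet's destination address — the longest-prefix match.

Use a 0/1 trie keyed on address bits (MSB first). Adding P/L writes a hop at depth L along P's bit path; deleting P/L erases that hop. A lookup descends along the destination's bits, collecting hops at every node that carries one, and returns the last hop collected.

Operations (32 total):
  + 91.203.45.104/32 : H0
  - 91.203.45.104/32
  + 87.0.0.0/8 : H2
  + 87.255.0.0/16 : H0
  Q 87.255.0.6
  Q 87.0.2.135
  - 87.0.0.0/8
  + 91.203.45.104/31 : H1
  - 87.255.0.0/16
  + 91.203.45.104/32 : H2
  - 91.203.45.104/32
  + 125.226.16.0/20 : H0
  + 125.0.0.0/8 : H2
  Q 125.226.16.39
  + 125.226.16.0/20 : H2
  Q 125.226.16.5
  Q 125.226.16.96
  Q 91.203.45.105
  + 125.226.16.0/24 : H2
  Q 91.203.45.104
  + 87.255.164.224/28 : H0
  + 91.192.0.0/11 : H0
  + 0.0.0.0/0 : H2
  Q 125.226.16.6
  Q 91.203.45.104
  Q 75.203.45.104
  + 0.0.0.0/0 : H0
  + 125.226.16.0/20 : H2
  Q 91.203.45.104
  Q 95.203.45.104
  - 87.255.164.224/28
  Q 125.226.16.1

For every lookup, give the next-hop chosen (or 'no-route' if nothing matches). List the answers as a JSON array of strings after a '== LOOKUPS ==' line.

Process each operation:
  + 91.203.45.104/32 (H0) depth=32
  - 91.203.45.104/32 clear@32
  + 87.0.0.0/8 (H2) depth=8
  + 87.255.0.0/16 (H0) depth=16
  Q 87.255.0.6: descend 0101011111111111 ; hops seen [H2,H0] ; pick H0
  Q 87.0.2.135: descend 01010111 ; hops seen [H2] ; pick H2
  - 87.0.0.0/8 clear@8
  + 91.203.45.104/31 (H1) depth=31
  - 87.255.0.0/16 clear@16
  + 91.203.45.104/32 (H2) depth=32
  - 91.203.45.104/32 clear@32
  + 125.226.16.0/20 (H0) depth=20
  + 125.0.0.0/8 (H2) depth=8
  Q 125.226.16.39: descend 01111101111000100001 ; hops seen [H2,H0] ; pick H0
  + 125.226.16.0/20 (H2) depth=20
  Q 125.226.16.5: descend 01111101111000100001 ; hops seen [H2,H2] ; pick H2
  Q 125.226.16.96: descend 01111101111000100001 ; hops seen [H2,H2] ; pick H2
  Q 91.203.45.105: descend 0101101111001011001011010110100 ; hops seen [H1] ; pick H1
  + 125.226.16.0/24 (H2) depth=24
  Q 91.203.45.104: descend 01011011110010110010110101101000 ; hops seen [H1] ; pick H1
  + 87.255.164.224/28 (H0) depth=28
  + 91.192.0.0/11 (H0) depth=11
  + 0.0.0.0/0 (H2) depth=0
  Q 125.226.16.6: descend 011111011110001000010000 ; hops seen [H2,H2,H2,H2] ; pick H2
  Q 91.203.45.104: descend 01011011110010110010110101101000 ; hops seen [H2,H0,H1] ; pick H1
  Q 75.203.45.104: descend 010 ; hops seen [H2] ; pick H2
  + 0.0.0.0/0 (H0) depth=0
  + 125.226.16.0/20 (H2) depth=20
  Q 91.203.45.104: descend 01011011110010110010110101101000 ; hops seen [H0,H0,H1] ; pick H1
  Q 95.203.45.104: descend 01011 ; hops seen [H0] ; pick H0
  - 87.255.164.224/28 clear@28
  Q 125.226.16.1: descend 011111011110001000010000 ; hops seen [H0,H2,H2,H2] ; pick H2

== LOOKUPS ==
["H0","H2","H0","H2","H2","H1","H1","H2","H1","H2","H1","H0","H2"]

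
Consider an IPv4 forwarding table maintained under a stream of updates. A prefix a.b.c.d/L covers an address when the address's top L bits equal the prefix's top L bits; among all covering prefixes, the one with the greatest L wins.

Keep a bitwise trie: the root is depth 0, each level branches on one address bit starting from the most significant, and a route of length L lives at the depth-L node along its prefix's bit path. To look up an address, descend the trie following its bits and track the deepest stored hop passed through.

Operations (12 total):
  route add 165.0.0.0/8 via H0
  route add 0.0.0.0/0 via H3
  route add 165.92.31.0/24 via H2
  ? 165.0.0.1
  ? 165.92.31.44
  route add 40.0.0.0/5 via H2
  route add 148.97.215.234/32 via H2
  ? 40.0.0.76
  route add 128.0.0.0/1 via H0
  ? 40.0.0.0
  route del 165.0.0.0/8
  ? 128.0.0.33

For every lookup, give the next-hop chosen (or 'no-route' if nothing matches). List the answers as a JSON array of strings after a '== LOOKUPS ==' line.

Process each operation:
  + 165.0.0.0/8 (H0) depth=8
  + 0.0.0.0/0 (H3) depth=0
  + 165.92.31.0/24 (H2) depth=24
  lookup 165.0.0.1: bits 101001010 walk d0:H3→d1:-→d2:-→d3:-→d4:-→d5:-→d6:-→d7:-→d8:H0→d9:- -> H0
  lookup 165.92.31.44: bits 101001010101110000011111 walk d0:H3→d1:-→d2:-→d3:-→d4:-→d5:-→d6:-→d7:-→d8:H0→d9:-→d10:-→d11:-→d12:-→d13:-→d14:-→d15:-→d16:-→d17:-→d18:-→d19:-→d20:-→d21:-→d22:-→d23:-→d24:H2 -> H2
  + 40.0.0.0/5 (H2) depth=5
  + 148.97.215.234/32 (H2) depth=32
  lookup 40.0.0.76: bits 00101 walk d0:H3→d1:-→d2:-→d3:-→d4:-→d5:H2 -> H2
  + 128.0.0.0/1 (H0) depth=1
  lookup 40.0.0.0: bits 00101 walk d0:H3→d1:-→d2:-→d3:-→d4:-→d5:H2 -> H2
  - 165.0.0.0/8 clear@8
  lookup 128.0.0.33: bits 100 walk d0:H3→d1:H0→d2:-→d3:- -> H0

== LOOKUPS ==
["H0","H2","H2","H2","H0"]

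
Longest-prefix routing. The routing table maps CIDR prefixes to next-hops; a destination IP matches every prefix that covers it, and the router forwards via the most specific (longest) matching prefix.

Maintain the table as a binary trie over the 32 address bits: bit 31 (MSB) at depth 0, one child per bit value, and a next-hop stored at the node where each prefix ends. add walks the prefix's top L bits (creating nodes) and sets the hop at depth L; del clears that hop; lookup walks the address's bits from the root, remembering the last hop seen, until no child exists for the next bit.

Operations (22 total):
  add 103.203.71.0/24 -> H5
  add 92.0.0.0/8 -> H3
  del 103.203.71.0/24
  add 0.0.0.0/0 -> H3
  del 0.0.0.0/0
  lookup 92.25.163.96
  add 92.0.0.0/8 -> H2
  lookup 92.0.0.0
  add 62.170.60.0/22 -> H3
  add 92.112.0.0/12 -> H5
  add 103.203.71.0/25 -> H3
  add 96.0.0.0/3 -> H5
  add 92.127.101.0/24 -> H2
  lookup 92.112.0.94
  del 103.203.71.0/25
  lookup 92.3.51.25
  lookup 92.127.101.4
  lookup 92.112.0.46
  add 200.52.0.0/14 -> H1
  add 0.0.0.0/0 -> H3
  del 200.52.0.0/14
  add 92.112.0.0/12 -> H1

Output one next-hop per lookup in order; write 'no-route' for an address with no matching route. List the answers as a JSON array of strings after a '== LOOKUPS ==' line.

Process each operation:
  + 103.203.71.0/24 (H5) depth=24
  + 92.0.0.0/8 (H3) depth=8
  del 103.203.71.0/24 (clear depth 24)
  + 0.0.0.0/0 (H3) depth=0
  del 0.0.0.0/0 (clear depth 0)
  ? 92.25.163.96  path d0:-→d1:-→d2:-→d3:-→d4:-→d5:-→d6:-→d7:-→d8:H3  best=H3
  + 92.0.0.0/8 (H2) depth=8
  ? 92.0.0.0  path d0:-→d1:-→d2:-→d3:-→d4:-→d5:-→d6:-→d7:-→d8:H2  best=H2
  + 62.170.60.0/22 (H3) depth=22
  + 92.112.0.0/12 (H5) depth=12
  + 103.203.71.0/25 (H3) depth=25
  + 96.0.0.0/3 (H5) depth=3
  + 92.127.101.0/24 (H2) depth=24
  ? 92.112.0.94  path d0:-→d1:-→d2:-→d3:-→d4:-→d5:-→d6:-→d7:-→d8:H2→d9:-→d10:-→d11:-→d12:H5  best=H5
  del 103.203.71.0/25 (clear depth 25)
  ? 92.3.51.25  path d0:-→d1:-→d2:-→d3:-→d4:-→d5:-→d6:-→d7:-→d8:H2→d9:-  best=H2
  ? 92.127.101.4  path d0:-→d1:-→d2:-→d3:-→d4:-→d5:-→d6:-→d7:-→d8:H2→d9:-→d10:-→d11:-→d12:H5→d13:-→d14:-→d15:-→d16:-→d17:-→d18:-→d19:-→d20:-→d21:-→d22:-→d23:-→d24:H2  best=H2
  ? 92.112.0.46  path d0:-→d1:-→d2:-→d3:-→d4:-→d5:-→d6:-→d7:-→d8:H2→d9:-→d10:-→d11:-→d12:H5  best=H5
  + 200.52.0.0/14 (H1) depth=14
  + 0.0.0.0/0 (H3) depth=0
  del 200.52.0.0/14 (clear depth 14)
  + 92.112.0.0/12 (H1) depth=12

== LOOKUPS ==
["H3","H2","H5","H2","H2","H5"]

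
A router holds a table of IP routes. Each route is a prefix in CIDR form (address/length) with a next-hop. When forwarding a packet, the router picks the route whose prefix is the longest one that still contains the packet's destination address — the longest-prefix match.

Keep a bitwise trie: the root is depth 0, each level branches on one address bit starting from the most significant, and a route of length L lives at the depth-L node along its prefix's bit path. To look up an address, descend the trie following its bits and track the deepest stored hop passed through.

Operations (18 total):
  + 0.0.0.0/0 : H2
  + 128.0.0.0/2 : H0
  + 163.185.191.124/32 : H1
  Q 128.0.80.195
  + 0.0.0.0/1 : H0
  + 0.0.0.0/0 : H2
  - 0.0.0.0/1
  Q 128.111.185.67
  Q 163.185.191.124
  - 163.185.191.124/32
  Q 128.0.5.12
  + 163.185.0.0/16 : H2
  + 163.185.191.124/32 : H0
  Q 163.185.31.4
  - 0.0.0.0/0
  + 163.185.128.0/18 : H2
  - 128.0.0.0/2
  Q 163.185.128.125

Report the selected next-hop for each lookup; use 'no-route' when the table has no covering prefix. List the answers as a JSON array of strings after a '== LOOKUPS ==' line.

Process each operation:
  add 0.0.0.0/0 -> H2 at depth 0
  add 128.0.0.0/2 -> H0 at depth 2
  add 163.185.191.124/32 -> H1 at depth 32
  ? 128.0.80.195  path d0:H2→d1:-→d2:H0  best=H0
  add 0.0.0.0/1 -> H0 at depth 1
  add 0.0.0.0/0 -> H2 at depth 0
  del 0.0.0.0/1 (clear depth 1)
  ? 128.111.185.67  path d0:H2→d1:-→d2:H0  best=H0
  ? 163.185.191.124  path d0:H2→d1:-→d2:H0→d3:-→d4:-→d5:-→d6:-→d7:-→d8:-→d9:-→d10:-→d11:-→d12:-→d13:-→d14:-→d15:-→d16:-→d17:-→d18:-→d19:-→d20:-→d21:-→d22:-→d23:-→d24:-→d25:-→d26:-→d27:-→d28:-→d29:-→d30:-→d31:-→d32:H1  best=H1
  del 163.185.191.124/32 (clear depth 32)
  ? 128.0.5.12  path d0:H2→d1:-→d2:H0  best=H0
  add 163.185.0.0/16 -> H2 at depth 16
  add 163.185.191.124/32 -> H0 at depth 32
  ? 163.185.31.4  path d0:H2→d1:-→d2:H0→d3:-→d4:-→d5:-→d6:-→d7:-→d8:-→d9:-→d10:-→d11:-→d12:-→d13:-→d14:-→d15:-→d16:H2  best=H2
  del 0.0.0.0/0 (clear depth 0)
  add 163.185.128.0/18 -> H2 at depth 18
  del 128.0.0.0/2 (clear depth 2)
  ? 163.185.128.125  path d0:-→d1:-→d2:-→d3:-→d4:-→d5:-→d6:-→d7:-→d8:-→d9:-→d10:-→d11:-→d12:-→d13:-→d14:-→d15:-→d16:H2→d17:-→d18:H2  best=H2

== LOOKUPS ==
["H0","H0","H1","H0","H2","H2"]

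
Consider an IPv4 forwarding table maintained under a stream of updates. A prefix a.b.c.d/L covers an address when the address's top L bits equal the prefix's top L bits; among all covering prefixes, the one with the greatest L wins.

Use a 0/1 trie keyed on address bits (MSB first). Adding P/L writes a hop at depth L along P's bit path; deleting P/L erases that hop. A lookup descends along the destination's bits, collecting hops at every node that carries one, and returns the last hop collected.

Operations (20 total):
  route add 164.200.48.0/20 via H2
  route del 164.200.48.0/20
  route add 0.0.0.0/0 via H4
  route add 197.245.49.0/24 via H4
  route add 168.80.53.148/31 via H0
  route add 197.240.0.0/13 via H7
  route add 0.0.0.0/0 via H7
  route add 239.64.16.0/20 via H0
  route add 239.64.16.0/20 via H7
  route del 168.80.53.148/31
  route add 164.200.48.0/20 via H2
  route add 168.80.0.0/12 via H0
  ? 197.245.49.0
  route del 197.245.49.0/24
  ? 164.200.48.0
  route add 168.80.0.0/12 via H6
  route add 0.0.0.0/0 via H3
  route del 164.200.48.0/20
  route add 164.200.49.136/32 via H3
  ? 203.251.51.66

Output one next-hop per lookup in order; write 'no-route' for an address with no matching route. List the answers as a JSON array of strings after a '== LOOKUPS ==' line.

Trace:
  + 164.200.48.0/20 (H2) depth=20
  - 164.200.48.0/20 clear@20
  + 0.0.0.0/0 (H4) depth=0
  + 197.245.49.0/24 (H4) depth=24
  + 168.80.53.148/31 (H0) depth=31
  + 197.240.0.0/13 (H7) depth=13
  + 0.0.0.0/0 (H7) depth=0
  + 239.64.16.0/20 (H0) depth=20
  + 239.64.16.0/20 (H7) depth=20
  - 168.80.53.148/31 clear@31
  + 164.200.48.0/20 (H2) depth=20
  + 168.80.0.0/12 (H0) depth=12
  ? 197.245.49.0  path d0:H7→d1:-→d2:-→d3:-→d4:-→d5:-→d6:-→d7:-→d8:-→d9:-→d10:-→d11:-→d12:-→d13:H7→d14:-→d15:-→d16:-→d17:-→d18:-→d19:-→d20:-→d21:-→d22:-→d23:-→d24:H4  best=H4
  - 197.245.49.0/24 clear@24
  ? 164.200.48.0  path d0:H7→d1:-→d2:-→d3:-→d4:-→d5:-→d6:-→d7:-→d8:-→d9:-→d10:-→d11:-→d12:-→d13:-→d14:-→d15:-→d16:-→d17:-→d18:-→d19:-→d20:H2  best=H2
  + 168.80.0.0/12 (H6) depth=12
  + 0.0.0.0/0 (H3) depth=0
  - 164.200.48.0/20 clear@20
  + 164.200.49.136/32 (H3) depth=32
  ? 203.251.51.66  path d0:H3→d1:-→d2:-→d3:-→d4:-  best=H3

== LOOKUPS ==
["H4","H2","H3"]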